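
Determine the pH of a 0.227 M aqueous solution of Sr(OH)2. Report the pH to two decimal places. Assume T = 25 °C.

Sr(OH)2 is a strong base (each formula unit releases 2 OH-); [OH-] = 0.454 M.
pOH = -log(0.454) = 0.34
pH = 14.00 - 0.34 = 13.66

pH = 13.66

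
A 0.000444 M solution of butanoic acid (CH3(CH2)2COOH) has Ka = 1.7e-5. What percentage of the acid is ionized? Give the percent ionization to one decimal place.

CH3(CH2)2COOH ⇌ CH3(CH2)2COO- + H+; let x = [H+] at equilibrium.
Ka = x²/(C₀ − x); solving the quadratic gives x = 7.88 × 10^-5 M.
Fraction ionized = 7.88 × 10^-5 / 0.000444 = 0.1775 → 17.7%

17.7%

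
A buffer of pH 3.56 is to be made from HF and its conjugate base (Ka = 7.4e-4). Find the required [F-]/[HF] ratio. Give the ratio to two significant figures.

ratio = 2.7

pKa = -log(7.4 × 10^-4) = 3.131
pH = pKa + log(r) ⇒ log(r) = 3.56 − 3.131 = +0.429
r = [F-]/[HF] = 10^(+0.429) = 2.69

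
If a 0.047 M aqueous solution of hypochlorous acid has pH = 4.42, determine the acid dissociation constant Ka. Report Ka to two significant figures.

[H+] = 10^(-4.42) = 3.80 × 10^-5 M
At equilibrium [HA] = 0.047 − 3.80 × 10^-5 = 4.70 × 10^-2 M
Ka = [H+][A-]/[HA] = (3.80 × 10^-5)² / 4.70 × 10^-2 = 3.1 × 10^-8

Ka = 3.1 × 10^-8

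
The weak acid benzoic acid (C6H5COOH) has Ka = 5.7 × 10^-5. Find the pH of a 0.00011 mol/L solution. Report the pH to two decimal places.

C6H5COOH ⇌ C6H5COO- + H+
Ka = [H+]²/(0.00011 − [H+]) = 5.7 × 10^-5
[H+] is not negligible relative to C₀; solve [H+]² + 5.7e-05·[H+] − 6.27e-09 = 0.
[H+] = [−5.7e-05 + √(5.7e-05² + 2.51e-08)]/2 = 5.57 × 10^-5 M
pH = −log[H+] = −log(5.57 × 10^-5) = 4.25

pH = 4.25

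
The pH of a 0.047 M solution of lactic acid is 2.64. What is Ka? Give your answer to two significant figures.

Ka = 1.2 × 10^-4

[H+] = 10^(-2.64) = 2.29 × 10^-3 M
At equilibrium [HA] = 0.047 − 2.29 × 10^-3 = 4.47 × 10^-2 M
Ka = [H+][A-]/[HA] = (2.29 × 10^-3)² / 4.47 × 10^-2 = 1.2 × 10^-4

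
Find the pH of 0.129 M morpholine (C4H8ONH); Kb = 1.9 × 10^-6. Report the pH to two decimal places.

pH = 10.69

C4H8ONH + H2O ⇌ C4H8ONH2+ + OH-
Kb = [OH-]²/(0.129 − [OH-]) = 1.9 × 10^-6
Assume [OH-] ≪ 0.129: [OH-] ≈ √(1.9 × 10^-6 × 0.129) = 4.95 × 10^-4 M
Check: 0.38% ionized — well under 5%, approximation valid.
pOH = −log(4.95 × 10^-4) = 3.31; pH = 14.00 − 3.31 = 10.69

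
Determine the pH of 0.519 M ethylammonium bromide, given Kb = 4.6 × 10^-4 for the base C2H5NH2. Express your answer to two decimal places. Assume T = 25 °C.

pH = 5.47

C2H5NH3+ is the conjugate acid of the weak base C2H5NH2.
Ka = Kw/Kb = 1.0×10^-14 / 4.6 × 10^-4 = 2.17 × 10^-11
Ka = [H+]²/(0.519 − [H+]) = 2.17 × 10^-11
Since Ka ≪ C₀, [H+] ≈ √(Ka·C₀) = 3.36 × 10^-6 M.
([H+]/C₀ = 0.00065% < 5%, so the approximation holds.)
pH = −log[H+] = −log(3.36 × 10^-6) = 5.47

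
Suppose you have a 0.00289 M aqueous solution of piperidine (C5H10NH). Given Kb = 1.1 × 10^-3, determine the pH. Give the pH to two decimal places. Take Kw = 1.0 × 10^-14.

C5H10NH + H2O ⇌ C5H10NH2+ + OH-
From the ICE table, Kb = x²/(0.00289 − x) = 1.1 × 10^-3.
Here C₀/Kb ≈ 2.63, so the small-x approximation fails. Use the quadratic:
x = (−Kb + √(Kb² + 4·Kb·C₀))/2 = 1.32 × 10^-3 M
pOH = 2.88, so pH = 14.00 − pOH = 11.12

pH = 11.12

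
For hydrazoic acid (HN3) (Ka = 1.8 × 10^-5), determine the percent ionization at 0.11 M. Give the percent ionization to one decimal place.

HN3 ⇌ N3- + H+; let x = [H+] at equilibrium.
x ≈ √(Ka·C₀) = √(1.8 × 10^-5 × 0.11) = 1.41 × 10^-3 M
Fraction ionized = 1.41 × 10^-3 / 0.11 = 0.0128 → 1.3%

1.3%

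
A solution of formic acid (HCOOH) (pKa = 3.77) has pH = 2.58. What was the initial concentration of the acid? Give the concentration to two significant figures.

[H+] = 10^(-2.58) = 2.63 × 10^-3 M = x
Ka = 10^(−3.77) = 1.70 × 10^-4
Ka = x²/(C₀ − x) ⇒ C₀ = x + x²/Ka
C₀ = 2.63 × 10^-3 + (2.63 × 10^-3)²/(1.70 × 10^-4) = 4.33 × 10^-2 M

C₀ = 4.3 × 10^-2 M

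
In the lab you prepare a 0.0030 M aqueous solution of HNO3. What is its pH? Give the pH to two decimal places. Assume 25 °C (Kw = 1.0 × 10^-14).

HNO3 is a strong acid and dissociates completely, so [H+] = 0.0030 M.
pH = -log(0.003) = 2.52

pH = 2.52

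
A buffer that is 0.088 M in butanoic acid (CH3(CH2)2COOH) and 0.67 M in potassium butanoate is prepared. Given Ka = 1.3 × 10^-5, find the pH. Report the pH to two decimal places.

pKa = −log(1.3 × 10^-5) = 4.886
Henderson–Hasselbalch: pH = pKa + log([CH3(CH2)2COO-]/[CH3(CH2)2COOH]) = 4.886 + log(0.67/0.088)
pH = 4.886 + (+0.882) = 5.77

pH = 5.77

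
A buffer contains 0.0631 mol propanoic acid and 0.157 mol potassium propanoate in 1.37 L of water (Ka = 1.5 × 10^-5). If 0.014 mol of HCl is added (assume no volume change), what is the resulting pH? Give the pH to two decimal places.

Added H+ converts CH3CH2COO- to CH3CH2COOH: CH3CH2COOH → 0.0771 mol, CH3CH2COO- → 0.143 mol.
pKa = −log(1.5 × 10^-5) = 4.824
pH = pKa + log(n_CH3CH2COO-/n_CH3CH2COOH) = 4.824 + log(0.143/0.0771) = 4.824 + (+0.268)

pH = 5.09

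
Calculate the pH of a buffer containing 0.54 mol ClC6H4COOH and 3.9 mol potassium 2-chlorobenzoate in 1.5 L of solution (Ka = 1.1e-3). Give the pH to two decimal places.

pH = 3.82

pKa = −log(1.1 × 10^-3) = 2.959
pH = pKa + log([A⁻]/[HA]) = 2.959 + log(3.9/0.54)
pH = 2.959 + (+0.859) = 3.82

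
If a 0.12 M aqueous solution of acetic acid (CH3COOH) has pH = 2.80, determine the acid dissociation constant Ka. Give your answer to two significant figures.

[H+] = 10^(-2.80) = 1.58 × 10^-3 M
At equilibrium [HA] = 0.12 − 1.58 × 10^-3 = 1.18 × 10^-1 M
Ka = [H+][A-]/[HA] = (1.58 × 10^-3)² / 1.18 × 10^-1 = 2.1 × 10^-5

Ka = 2.1 × 10^-5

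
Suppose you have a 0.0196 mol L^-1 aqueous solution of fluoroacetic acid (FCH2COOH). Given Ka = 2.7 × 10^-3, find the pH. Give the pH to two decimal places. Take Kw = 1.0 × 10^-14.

FCH2COOH ⇌ FCH2COO- + H+
From the ICE table, Ka = [H+]²/(0.0196 − [H+]) = 2.7 × 10^-3.
[H+] is not negligible relative to C₀; solve [H+]² + 0.0027·[H+] − 5.29e-05 = 0.
[H+] = [−0.0027 + √(0.0027² + 0.000212)]/2 = 6.05 × 10^-3 M
pH = −log(6.05 × 10^-3) = 2.22

pH = 2.22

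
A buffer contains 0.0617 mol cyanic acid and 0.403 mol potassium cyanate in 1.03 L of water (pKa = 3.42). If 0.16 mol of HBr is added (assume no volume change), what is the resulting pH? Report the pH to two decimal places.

pH = 3.46

After neutralization: n(HOCN) = 0.222 mol, n(OCN-) = 0.243 mol.
pH = pKa + log(n_OCN-/n_HOCN) = 3.42 + log(0.243/0.222) = 3.42 + (+0.039)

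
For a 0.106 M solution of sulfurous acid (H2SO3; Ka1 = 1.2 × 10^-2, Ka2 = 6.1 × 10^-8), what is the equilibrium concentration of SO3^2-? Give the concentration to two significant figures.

First ionization gives [H+] ≈ [HSO3-] = 3.02 × 10^-2 M.
Second step: Ka2 = [H+][SO3^2-]/[HSO3-] ≈ [SO3^2-] (since [H+] ≈ [HSO3-]).
So [SO3^2-] ≈ Ka2.

6.1 × 10^-8 M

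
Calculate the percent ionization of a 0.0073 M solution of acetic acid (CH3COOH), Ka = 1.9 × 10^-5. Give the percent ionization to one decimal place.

5.0%

CH3COOH ⇌ CH3COO- + H+; let x = [H+] at equilibrium.
Solve x² + 1.9e-05x − 1.39e-07 = 0 → x = 3.63 × 10^-4 M
% ionization = x/C₀ × 100% = 3.63 × 10^-4/0.0073 × 100% = 5.0%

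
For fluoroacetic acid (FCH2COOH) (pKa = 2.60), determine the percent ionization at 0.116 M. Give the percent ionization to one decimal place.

13.7%

FCH2COOH ⇌ FCH2COO- + H+; let x = [H+] at equilibrium.
Ka = 10^(−2.60) = 2.51 × 10^-3
Solve x² + 0.00251x − 0.000291 = 0 → x = 1.59 × 10^-2 M
Fraction ionized = 1.59 × 10^-2 / 0.116 = 0.1371 → 13.7%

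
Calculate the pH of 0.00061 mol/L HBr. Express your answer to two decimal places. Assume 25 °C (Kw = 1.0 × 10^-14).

HBr is a strong acid and dissociates completely, so [H+] = 0.00061 M.
pH = -log(0.00061) = 3.21

pH = 3.21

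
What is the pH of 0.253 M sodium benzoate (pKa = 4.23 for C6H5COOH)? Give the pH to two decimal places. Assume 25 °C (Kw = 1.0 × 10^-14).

C6H5COO- is the conjugate base of the weak acid C6H5COOH.
Ka = 10^(−4.23) = 5.89 × 10^-5
Kb = Kw/Ka = 1.0×10^-14 / 5.89 × 10^-5 = 1.70 × 10^-10
Kb = x²/(0.253 − x) = 1.70 × 10^-10
Since Kb ≪ C₀, x ≈ √(Kb·C₀) = 6.56 × 10^-6 M.
Check: 0.0026% ionized — well under 5%, approximation valid.
pOH = −log(6.56 × 10^-6) = 5.18; pH = 14.00 − 5.18 = 8.82

pH = 8.82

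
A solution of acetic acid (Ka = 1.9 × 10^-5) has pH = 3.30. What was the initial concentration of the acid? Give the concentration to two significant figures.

[H+] = 10^(-3.30) = 5.01 × 10^-4 M = x
Ka = x²/(C₀ − x) ⇒ C₀ = x + x²/Ka
C₀ = 5.01 × 10^-4 + (5.01 × 10^-4)²/(1.9 × 10^-5) = 1.37 × 10^-2 M

C₀ = 1.4 × 10^-2 M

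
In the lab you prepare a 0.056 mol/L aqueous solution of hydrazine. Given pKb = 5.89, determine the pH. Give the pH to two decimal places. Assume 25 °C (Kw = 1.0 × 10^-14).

N2H4 + H2O ⇌ N2H5+ + OH-
Kb = 10^(−5.89) = 1.29 × 10^-6
Kb = [OH-]²/(0.056 − [OH-]) = 1.29 × 10^-6
Assume [OH-] ≪ 0.056: [OH-] ≈ √(1.29 × 10^-6 × 0.056) = 2.69 × 10^-4 M
Check: 0.48% ionized — well under 5%, approximation valid.
pOH = 3.57, so pH = 14.00 − pOH = 10.43

pH = 10.43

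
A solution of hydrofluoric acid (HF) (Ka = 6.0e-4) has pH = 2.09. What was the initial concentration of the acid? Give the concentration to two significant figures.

[H+] = 10^(-2.09) = 8.13 × 10^-3 M = x
Ka = x²/(C₀ − x) ⇒ C₀ = x + x²/Ka
C₀ = 8.13 × 10^-3 + (8.13 × 10^-3)²/(6.0 × 10^-4) = 1.18 × 10^-1 M

C₀ = 1.2 × 10^-1 M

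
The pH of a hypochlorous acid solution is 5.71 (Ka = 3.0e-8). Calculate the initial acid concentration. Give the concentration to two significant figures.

C₀ = 1.3 × 10^-4 M

[H+] = 10^(-5.71) = 1.95 × 10^-6 M = x
Ka = x²/(C₀ − x) ⇒ C₀ = x + x²/Ka
C₀ = 1.95 × 10^-6 + (1.95 × 10^-6)²/(3.0 × 10^-8) = 1.29 × 10^-4 M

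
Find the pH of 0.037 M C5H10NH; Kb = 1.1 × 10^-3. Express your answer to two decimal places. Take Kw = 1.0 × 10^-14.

pH = 11.77

C5H10NH + H2O ⇌ C5H10NH2+ + OH-
From the ICE table, Kb = [OH-]²/(0.037 − [OH-]) = 1.1 × 10^-3.
[OH-] is not negligible relative to C₀; solve [OH-]² + 0.0011·[OH-] − 4.07e-05 = 0.
[OH-] = [−0.0011 + √(0.0011² + 0.000163)]/2 = 5.85 × 10^-3 M
pOH = −log(5.85 × 10^-3) = 2.23; pH = 14.00 − 2.23 = 11.77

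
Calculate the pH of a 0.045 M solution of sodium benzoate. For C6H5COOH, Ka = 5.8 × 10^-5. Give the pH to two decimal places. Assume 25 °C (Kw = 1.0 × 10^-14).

pH = 8.44

C6H5COO- is the conjugate base of the weak acid C6H5COOH.
Kb = Kw/Ka = 1.0×10^-14 / 5.8 × 10^-5 = 1.72 × 10^-10
Kb = [OH-]²/(0.045 − [OH-]) = 1.72 × 10^-10
Since Kb ≪ C₀, [OH-] ≈ √(Kb·C₀) = 2.78 × 10^-6 M.
([OH-]/C₀ = 0.0062% < 5%, so the approximation holds.)
pOH = 5.56, so pH = 14.00 − pOH = 8.44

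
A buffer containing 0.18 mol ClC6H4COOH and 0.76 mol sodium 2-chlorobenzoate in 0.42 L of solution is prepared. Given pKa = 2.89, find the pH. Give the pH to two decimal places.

pH = 3.52

pH = pKa + log([A⁻]/[HA]) = 2.89 + log(0.76/0.18)
pH = 2.89 + (+0.626) = 3.52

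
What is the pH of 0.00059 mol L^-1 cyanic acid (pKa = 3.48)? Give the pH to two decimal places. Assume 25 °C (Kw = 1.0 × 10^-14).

HOCN ⇌ OCN- + H+
Ka = 10^(−3.48) = 3.31 × 10^-4
Ka = [H+]²/(0.00059 − [H+]) = 3.31 × 10^-4
Here C₀/Ka ≈ 1.78, so the small-[H+] approximation fails. Use the quadratic:
[H+] = [−0.000331 + √(0.000331² + 7.81e-07)]/2 = 3.06 × 10^-4 M
pH = −log[H+] = −log(3.06 × 10^-4) = 3.51

pH = 3.51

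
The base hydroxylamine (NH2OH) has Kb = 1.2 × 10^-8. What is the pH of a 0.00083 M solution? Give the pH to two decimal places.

NH2OH + H2O ⇌ NH3OH+ + OH-
From the ICE table, Kb = x²/(0.00083 − x) = 1.2 × 10^-8.
Assume x ≪ 0.00083: x ≈ √(1.2 × 10^-8 × 0.00083) = 3.16 × 10^-6 M
(x/C₀ = 0.38% < 5%, so the approximation holds.)
pOH = −log(3.16 × 10^-6) = 5.50; pH = 14.00 − 5.50 = 8.50

pH = 8.50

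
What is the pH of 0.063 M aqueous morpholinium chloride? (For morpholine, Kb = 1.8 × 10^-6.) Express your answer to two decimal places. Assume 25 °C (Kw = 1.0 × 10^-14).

pH = 4.73

C4H8ONH2+ is the conjugate acid of the weak base C4H8ONH.
Ka = Kw/Kb = 1.0×10^-14 / 1.8 × 10^-6 = 5.56 × 10^-9
From the ICE table, Ka = [H+]²/(0.063 − [H+]) = 5.56 × 10^-9.
Since Ka ≪ C₀, [H+] ≈ √(Ka·C₀) = 1.87 × 10^-5 M.
pH = −log(1.87 × 10^-5) = 4.73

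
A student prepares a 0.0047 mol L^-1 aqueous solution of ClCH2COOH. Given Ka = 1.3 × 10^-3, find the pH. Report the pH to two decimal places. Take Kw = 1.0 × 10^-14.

pH = 2.72

ClCH2COOH ⇌ ClCH2COO- + H+
Ka = [H+]²/(0.0047 − [H+]) = 1.3 × 10^-3
[H+] is not negligible relative to C₀; solve [H+]² + 0.0013·[H+] − 6.11e-06 = 0.
[H+] = [−0.0013 + √(0.0013² + 2.44e-05)]/2 = 1.91 × 10^-3 M
pH = −log(1.91 × 10^-3) = 2.72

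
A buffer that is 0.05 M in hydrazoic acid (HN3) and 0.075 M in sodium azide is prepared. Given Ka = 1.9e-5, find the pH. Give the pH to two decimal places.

pKa = −log(1.9 × 10^-5) = 4.721
pH = pKa + log([A⁻]/[HA]) = 4.721 + log(0.075/0.05)
pH = 4.721 + (+0.176) = 4.90

pH = 4.90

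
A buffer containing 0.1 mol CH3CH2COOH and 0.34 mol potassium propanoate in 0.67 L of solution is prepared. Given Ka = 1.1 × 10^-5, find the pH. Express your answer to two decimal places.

pKa = −log(1.1 × 10^-5) = 4.959
Henderson–Hasselbalch: pH = pKa + log([CH3CH2COO-]/[CH3CH2COOH]) = 4.959 + log(0.34/0.1)
pH = 4.959 + (+0.531) = 5.49

pH = 5.49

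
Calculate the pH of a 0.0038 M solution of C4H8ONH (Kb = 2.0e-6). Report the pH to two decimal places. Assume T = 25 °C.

pH = 9.94

C4H8ONH + H2O ⇌ C4H8ONH2+ + OH-
Kb = [OH-]²/(0.0038 − [OH-]) = 2.0 × 10^-6
Assume [OH-] ≪ 0.0038: [OH-] ≈ √(2.0 × 10^-6 × 0.0038) = 8.72 × 10^-5 M
([OH-]/C₀ = 2.3% < 5%, so the approximation holds.)
pOH = 4.06, so pH = 14.00 − pOH = 9.94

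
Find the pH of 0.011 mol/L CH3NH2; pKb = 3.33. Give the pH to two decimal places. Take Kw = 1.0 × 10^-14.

pH = 11.31

CH3NH2 + H2O ⇌ CH3NH3+ + OH-
Kb = 10^(−3.33) = 4.68 × 10^-4
From the ICE table, Kb = [OH-]²/(0.011 − [OH-]) = 4.68 × 10^-4.
[OH-] is not negligible relative to C₀; solve [OH-]² + 0.000468·[OH-] − 5.15e-06 = 0.
[OH-] = (−Kb + √(Kb² + 4·Kb·C₀))/2 = 2.05 × 10^-3 M
pOH = −log(2.05 × 10^-3) = 2.69; pH = 14.00 − 2.69 = 11.31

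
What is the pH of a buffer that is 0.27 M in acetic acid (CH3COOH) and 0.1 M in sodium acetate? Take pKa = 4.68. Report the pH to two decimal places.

Henderson–Hasselbalch: pH = pKa + log([CH3COO-]/[CH3COOH]) = 4.68 + log(0.1/0.27)
pH = 4.68 + (-0.431) = 4.25

pH = 4.25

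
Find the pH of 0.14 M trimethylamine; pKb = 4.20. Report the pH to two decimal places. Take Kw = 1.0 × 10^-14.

pH = 11.47

(CH3)3N + H2O ⇌ (CH3)3NH+ + OH-
Kb = 10^(−4.20) = 6.31 × 10^-5
Kb = [OH-]²/(0.14 − [OH-]) = 6.31 × 10^-5
Since Kb ≪ C₀, [OH-] ≈ √(Kb·C₀) = 2.97 × 10^-3 M.
Check: 2.1% ionized — well under 5%, approximation valid.
pOH = −log(2.97 × 10^-3) = 2.53; pH = 14.00 − 2.53 = 11.47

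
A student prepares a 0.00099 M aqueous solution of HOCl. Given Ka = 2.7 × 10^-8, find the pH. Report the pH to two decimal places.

pH = 5.29

HOCl ⇌ OCl- + H+
Ka = x²/(0.00099 − x) = 2.7 × 10^-8
Since Ka ≪ C₀, x ≈ √(Ka·C₀) = 5.17 × 10^-6 M.
(x/C₀ = 0.52% < 5%, so the approximation holds.)
pH = −log[H+] = −log(5.17 × 10^-6) = 5.29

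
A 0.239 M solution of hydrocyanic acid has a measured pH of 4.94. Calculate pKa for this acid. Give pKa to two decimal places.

pKa = 9.26

[H+] = 10^(-4.94) = 1.15 × 10^-5 M
At equilibrium [HA] = 0.239 − 1.15 × 10^-5 = 2.39 × 10^-1 M
Ka = [H+][A-]/[HA] = (1.15 × 10^-5)² / 2.39 × 10^-1 = 5.53 × 10^-10
pKa = -log(5.53 × 10^-10) = 9.26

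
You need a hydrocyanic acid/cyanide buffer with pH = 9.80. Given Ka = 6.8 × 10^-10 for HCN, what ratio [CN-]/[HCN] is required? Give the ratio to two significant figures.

pKa = -log(6.8 × 10^-10) = 9.167
pH = pKa + log(r) ⇒ log(r) = 9.80 − 9.167 = +0.633
r = [CN-]/[HCN] = 10^(+0.633) = 4.3

ratio = 4.3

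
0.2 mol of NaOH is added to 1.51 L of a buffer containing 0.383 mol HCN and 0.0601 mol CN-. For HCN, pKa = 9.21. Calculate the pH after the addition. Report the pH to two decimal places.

pH = 9.36

OH- converts HCN to CN-: HCN → 0.183 mol, CN- → 0.26 mol.
pH = pKa + log([A⁻]/[HA]) = 9.21 + log(0.26/0.183) = 9.21 +0.153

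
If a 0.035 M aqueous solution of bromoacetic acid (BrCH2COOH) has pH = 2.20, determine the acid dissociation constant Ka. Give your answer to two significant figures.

Ka = 1.4 × 10^-3

[H+] = 10^(-2.20) = 6.31 × 10^-3 M
At equilibrium [HA] = 0.035 − 6.31 × 10^-3 = 2.87 × 10^-2 M
Ka = [H+][A-]/[HA] = (6.31 × 10^-3)² / 2.87 × 10^-2 = 1.4 × 10^-3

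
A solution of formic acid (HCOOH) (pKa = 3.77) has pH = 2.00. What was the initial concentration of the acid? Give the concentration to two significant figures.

C₀ = 6.0 × 10^-1 M

[H+] = 10^(-2.00) = 1.00 × 10^-2 M = x
Ka = 10^(−3.77) = 1.70 × 10^-4
Ka = x²/(C₀ − x) ⇒ C₀ = x + x²/Ka
C₀ = 1.00 × 10^-2 + (1.00 × 10^-2)²/(1.70 × 10^-4) = 5.98 × 10^-1 M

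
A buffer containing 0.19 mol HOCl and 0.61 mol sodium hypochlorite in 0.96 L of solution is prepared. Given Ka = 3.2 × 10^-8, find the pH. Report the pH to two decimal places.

pKa = −log(3.2 × 10^-8) = 7.495
Henderson–Hasselbalch: pH = pKa + log([OCl-]/[HOCl]) = 7.495 + log(0.61/0.19)
pH = 7.495 + (+0.507) = 8.00

pH = 8.00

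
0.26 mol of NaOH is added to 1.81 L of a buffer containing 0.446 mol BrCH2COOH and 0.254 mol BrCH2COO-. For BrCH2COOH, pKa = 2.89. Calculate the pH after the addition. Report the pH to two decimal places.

pH = 3.33

After neutralization: n(BrCH2COOH) = 0.186 mol, n(BrCH2COO-) = 0.514 mol.
Henderson–Hasselbalch with mole ratio 0.514/0.186: pH = 2.89 + (+0.441)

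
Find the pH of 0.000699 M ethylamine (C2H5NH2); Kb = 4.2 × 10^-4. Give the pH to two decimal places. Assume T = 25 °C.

C2H5NH2 + H2O ⇌ C2H5NH3+ + OH-
From the ICE table, Kb = [OH-]²/(0.000699 − [OH-]) = 4.2 × 10^-4.
Here C₀/Kb ≈ 1.66, so the small-[OH-] approximation fails. Use the quadratic:
[OH-] = [−0.00042 + √(0.00042² + 1.17e-06)]/2 = 3.71 × 10^-4 M
pOH = 3.43, so pH = 14.00 − pOH = 10.57

pH = 10.57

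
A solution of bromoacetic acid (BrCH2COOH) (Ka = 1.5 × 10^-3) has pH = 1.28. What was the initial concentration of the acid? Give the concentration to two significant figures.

C₀ = 1.9 M

[H+] = 10^(-1.28) = 5.25 × 10^-2 M = x
Ka = x²/(C₀ − x) ⇒ C₀ = x + x²/Ka
C₀ = 5.25 × 10^-2 + (5.25 × 10^-2)²/(1.5 × 10^-3) = 1.89 M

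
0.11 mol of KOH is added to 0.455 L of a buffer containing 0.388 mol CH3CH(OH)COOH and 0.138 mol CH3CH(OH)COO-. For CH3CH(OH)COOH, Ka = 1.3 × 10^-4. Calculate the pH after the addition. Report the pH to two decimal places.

OH- converts CH3CH(OH)COOH to CH3CH(OH)COO-: CH3CH(OH)COOH → 0.278 mol, CH3CH(OH)COO- → 0.248 mol.
pKa = −log(1.3 × 10^-4) = 3.886
pH = pKa + log([A⁻]/[HA]) = 3.886 + log(0.248/0.278) = 3.886 -0.050

pH = 3.84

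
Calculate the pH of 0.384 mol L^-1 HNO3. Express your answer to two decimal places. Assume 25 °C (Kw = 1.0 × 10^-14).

pH = 0.42

HNO3 is a strong acid and dissociates completely, so [H+] = 0.384 M.
pH = -log(0.384) = 0.42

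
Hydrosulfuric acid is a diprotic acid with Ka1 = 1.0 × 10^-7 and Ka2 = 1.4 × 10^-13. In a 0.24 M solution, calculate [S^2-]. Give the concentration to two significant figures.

1.4 × 10^-13 M

First ionization gives [H+] ≈ [HS-] = 1.55 × 10^-4 M.
Second step: Ka2 = [H+][S^2-]/[HS-] ≈ [S^2-] (since [H+] ≈ [HS-]).
So [S^2-] ≈ Ka2.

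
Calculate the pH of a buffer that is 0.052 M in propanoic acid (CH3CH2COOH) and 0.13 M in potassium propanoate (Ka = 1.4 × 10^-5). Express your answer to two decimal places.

pKa = −log(1.4 × 10^-5) = 4.854
pH = pKa + log([A⁻]/[HA]) = 4.854 + log(0.13/0.052)
pH = 4.854 + (+0.398) = 5.25

pH = 5.25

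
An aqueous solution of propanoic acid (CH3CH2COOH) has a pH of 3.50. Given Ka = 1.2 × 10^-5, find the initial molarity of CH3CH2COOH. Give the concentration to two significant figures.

C₀ = 8.6 × 10^-3 M

[H+] = 10^(-3.50) = 3.16 × 10^-4 M = x
Ka = x²/(C₀ − x) ⇒ C₀ = x + x²/Ka
C₀ = 3.16 × 10^-4 + (3.16 × 10^-4)²/(1.2 × 10^-5) = 8.64 × 10^-3 M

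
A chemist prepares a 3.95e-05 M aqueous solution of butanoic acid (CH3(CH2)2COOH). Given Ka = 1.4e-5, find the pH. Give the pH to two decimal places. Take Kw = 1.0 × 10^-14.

CH3(CH2)2COOH ⇌ CH3(CH2)2COO- + H+
From the ICE table, Ka = x²/(3.95e-05 − x) = 1.4 × 10^-5.
The 5% rule fails; solving x² + Ka·x − Ka·C₀ = 0 exactly:
x = (−Ka + √(Ka² + 4·Ka·C₀))/2 = 1.75 × 10^-5 M
pH = −log(1.75 × 10^-5) = 4.76

pH = 4.76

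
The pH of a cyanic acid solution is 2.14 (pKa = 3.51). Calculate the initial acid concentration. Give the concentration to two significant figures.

[H+] = 10^(-2.14) = 7.24 × 10^-3 M = x
Ka = 10^(−3.51) = 3.09 × 10^-4
Ka = x²/(C₀ − x) ⇒ C₀ = x + x²/Ka
C₀ = 7.24 × 10^-3 + (7.24 × 10^-3)²/(3.09 × 10^-4) = 1.77 × 10^-1 M

C₀ = 1.8 × 10^-1 M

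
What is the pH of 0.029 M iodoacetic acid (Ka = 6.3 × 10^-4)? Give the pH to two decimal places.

pH = 2.40

ICH2COOH ⇌ ICH2COO- + H+
Ka = [H+]²/(0.029 − [H+]) = 6.3 × 10^-4
Here C₀/Ka ≈ 46, so the small-[H+] approximation fails. Use the quadratic:
[H+] = (−Ka + √(Ka² + 4·Ka·C₀))/2 = 3.97 × 10^-3 M
pH = −log[H+] = −log(3.97 × 10^-3) = 2.40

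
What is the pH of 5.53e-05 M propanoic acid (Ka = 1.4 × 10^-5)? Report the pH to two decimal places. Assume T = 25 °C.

pH = 4.66

CH3CH2COOH ⇌ CH3CH2COO- + H+
From the ICE table, Ka = [H+]²/(5.53e-05 − [H+]) = 1.4 × 10^-5.
[H+] is not negligible relative to C₀; solve [H+]² + 1.4e-05·[H+] − 7.74e-10 = 0.
[H+] = (−Ka + √(Ka² + 4·Ka·C₀))/2 = 2.17 × 10^-5 M
pH = −log[H+] = −log(2.17 × 10^-5) = 4.66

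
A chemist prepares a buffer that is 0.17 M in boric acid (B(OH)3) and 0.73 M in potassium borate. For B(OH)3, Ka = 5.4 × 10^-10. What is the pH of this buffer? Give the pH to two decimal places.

pKa = −log(5.4 × 10^-10) = 9.268
pH = pKa + log([A⁻]/[HA]) = 9.268 + log(0.73/0.17)
pH = 9.268 + (+0.633) = 9.90

pH = 9.90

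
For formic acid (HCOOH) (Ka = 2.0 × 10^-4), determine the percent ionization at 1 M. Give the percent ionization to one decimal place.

HCOOH ⇌ HCOO- + H+; let x = [H+] at equilibrium.
x ≈ √(Ka·C₀) = √(2.0 × 10^-4 × 1) = 1.41 × 10^-2 M
Fraction ionized = 1.41 × 10^-2 / 1 = 0.0141 → 1.4%

1.4%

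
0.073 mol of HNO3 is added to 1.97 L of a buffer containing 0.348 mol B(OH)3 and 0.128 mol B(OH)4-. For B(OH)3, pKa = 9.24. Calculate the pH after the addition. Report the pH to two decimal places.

Added H+ converts B(OH)4- to B(OH)3: B(OH)3 → 0.421 mol, B(OH)4- → 0.055 mol.
pH = pKa + log(n_B(OH)4-/n_B(OH)3) = 9.24 + log(0.055/0.421) = 9.24 + (-0.884)

pH = 8.36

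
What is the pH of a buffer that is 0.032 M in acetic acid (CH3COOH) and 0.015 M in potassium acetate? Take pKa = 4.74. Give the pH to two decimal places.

pH = 4.41

pH = pKa + log([A⁻]/[HA]) = 4.74 + log(0.015/0.032)
pH = 4.74 + (-0.329) = 4.41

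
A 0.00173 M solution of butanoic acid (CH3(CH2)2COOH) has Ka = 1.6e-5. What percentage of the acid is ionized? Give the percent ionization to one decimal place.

9.2%

CH3(CH2)2COOH ⇌ CH3(CH2)2COO- + H+; let x = [H+] at equilibrium.
Ka = x²/(C₀ − x); solving the quadratic gives x = 1.59 × 10^-4 M.
Fraction ionized = 1.59 × 10^-4 / 0.00173 = 0.0919 → 9.2%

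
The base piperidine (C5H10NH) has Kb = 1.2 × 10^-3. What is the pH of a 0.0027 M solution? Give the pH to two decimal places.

pH = 11.11

C5H10NH + H2O ⇌ C5H10NH2+ + OH-
Kb = [OH-]²/(0.0027 − [OH-]) = 1.2 × 10^-3
The 5% rule fails; solving [OH-]² + Kb·[OH-] − Kb·C₀ = 0 exactly:
[OH-] = [−0.0012 + √(0.0012² + 1.3e-05)]/2 = 1.30 × 10^-3 M
pOH = 2.89, so pH = 14.00 − pOH = 11.11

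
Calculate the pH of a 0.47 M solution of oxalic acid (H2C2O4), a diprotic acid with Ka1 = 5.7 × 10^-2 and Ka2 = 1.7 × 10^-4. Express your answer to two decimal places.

Ka1 ≫ Ka2, so treat the first dissociation as the only significant source of H+.
Ka1 = x²/(0.47 − x) = 5.7 × 10^-2
Solving the quadratic: x = (−Ka1 + √(Ka1² + 4·Ka1·C₀))/2 = 1.38 × 10^-1 M
pH = −log(1.38 × 10^-1) = 0.86

pH = 0.86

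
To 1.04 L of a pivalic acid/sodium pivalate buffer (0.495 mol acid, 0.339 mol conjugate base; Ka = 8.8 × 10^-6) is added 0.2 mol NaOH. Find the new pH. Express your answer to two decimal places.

After neutralization: n((CH3)3CCOOH) = 0.295 mol, n((CH3)3CCOO-) = 0.539 mol.
pKa = −log(8.8 × 10^-6) = 5.056
Henderson–Hasselbalch with mole ratio 0.539/0.295: pH = 5.056 + (+0.262)

pH = 5.32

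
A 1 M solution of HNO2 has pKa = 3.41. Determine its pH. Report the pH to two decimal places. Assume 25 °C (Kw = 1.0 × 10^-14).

HNO2 ⇌ NO2- + H+
Ka = 10^(−3.41) = 3.89 × 10^-4
From the ICE table, Ka = [H+]²/(1 − [H+]) = 3.89 × 10^-4.
Assume [H+] ≪ 1: [H+] ≈ √(3.89 × 10^-4 × 1) = 1.97 × 10^-2 M
Check: 2% ionized — well under 5%, approximation valid.
pH = −log(1.97 × 10^-2) = 1.71

pH = 1.71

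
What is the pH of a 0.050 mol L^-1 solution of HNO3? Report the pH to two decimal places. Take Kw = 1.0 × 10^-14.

HNO3 is a strong acid and dissociates completely, so [H+] = 0.050 M.
pH = -log(0.05) = 1.30

pH = 1.30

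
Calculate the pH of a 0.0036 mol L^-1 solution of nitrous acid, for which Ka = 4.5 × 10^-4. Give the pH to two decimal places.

HNO2 ⇌ NO2- + H+
From the ICE table, Ka = [H+]²/(0.0036 − [H+]) = 4.5 × 10^-4.
Here C₀/Ka ≈ 8, so the small-[H+] approximation fails. Use the quadratic:
[H+] = (−Ka + √(Ka² + 4·Ka·C₀))/2 = 1.07 × 10^-3 M
pH = −log[H+] = −log(1.07 × 10^-3) = 2.97

pH = 2.97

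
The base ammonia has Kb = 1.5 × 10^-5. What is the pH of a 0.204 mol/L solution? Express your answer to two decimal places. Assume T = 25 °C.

pH = 11.24

NH3 + H2O ⇌ NH4+ + OH-
Let x = [OH-] at equilibrium. Kb = x²/(0.204 − x).
Neglecting x in the denominator: x = √(1.5 × 10^-5 × 0.204) = 1.75 × 10^-3 M
(x/C₀ = 0.86% < 5%, so the approximation holds.)
pOH = 2.76, so pH = 14.00 − pOH = 11.24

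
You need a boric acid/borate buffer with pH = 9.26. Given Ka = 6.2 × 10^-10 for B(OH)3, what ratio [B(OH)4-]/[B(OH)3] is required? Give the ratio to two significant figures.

pKa = -log(6.2 × 10^-10) = 9.208
pH = pKa + log(r) ⇒ log(r) = 9.26 − 9.208 = +0.052
r = [B(OH)4-]/[B(OH)3] = 10^(+0.052) = 1.13

ratio = 1.1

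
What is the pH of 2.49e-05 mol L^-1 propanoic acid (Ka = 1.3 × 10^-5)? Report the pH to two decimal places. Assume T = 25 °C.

pH = 4.90

CH3CH2COOH ⇌ CH3CH2COO- + H+
Ka = x²/(2.49e-05 − x) = 1.3 × 10^-5
Here C₀/Ka ≈ 1.92, so the small-x approximation fails. Use the quadratic:
x = [−1.3e-05 + √(1.3e-05² + 1.29e-09)]/2 = 1.26 × 10^-5 M
pH = −log[H+] = −log(1.26 × 10^-5) = 4.90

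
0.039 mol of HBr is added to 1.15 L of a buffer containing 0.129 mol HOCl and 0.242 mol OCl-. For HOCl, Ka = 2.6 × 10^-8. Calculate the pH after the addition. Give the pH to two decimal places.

pH = 7.67

After neutralization: n(HOCl) = 0.168 mol, n(OCl-) = 0.203 mol.
pKa = −log(2.6 × 10^-8) = 7.585
Henderson–Hasselbalch with mole ratio 0.203/0.168: pH = 7.585 + (+0.082)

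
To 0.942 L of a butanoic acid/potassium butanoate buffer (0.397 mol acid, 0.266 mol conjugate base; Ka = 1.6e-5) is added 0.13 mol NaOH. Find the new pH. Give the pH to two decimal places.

OH- converts CH3(CH2)2COOH to CH3(CH2)2COO-: CH3(CH2)2COOH → 0.267 mol, CH3(CH2)2COO- → 0.396 mol.
pKa = −log(1.6 × 10^-5) = 4.796
pH = pKa + log([A⁻]/[HA]) = 4.796 + log(0.396/0.267) = 4.796 +0.171

pH = 4.97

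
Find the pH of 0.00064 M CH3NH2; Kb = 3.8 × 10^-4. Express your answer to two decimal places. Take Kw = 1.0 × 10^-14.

pH = 10.53

CH3NH2 + H2O ⇌ CH3NH3+ + OH-
Kb = [OH-]²/(0.00064 − [OH-]) = 3.8 × 10^-4
Here C₀/Kb ≈ 1.68, so the small-[OH-] approximation fails. Use the quadratic:
[OH-] = (−Kb + √(Kb² + 4·Kb·C₀))/2 = 3.38 × 10^-4 M
pOH = −log(3.38 × 10^-4) = 3.47; pH = 14.00 − 3.47 = 10.53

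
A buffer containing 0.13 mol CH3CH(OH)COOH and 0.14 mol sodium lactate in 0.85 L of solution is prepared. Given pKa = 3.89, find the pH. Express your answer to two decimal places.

Using pH = pKa + log([base]/[acid]) with [base]/[acid] = 0.14/0.13:
pH = 3.89 + (+0.032) = 3.92

pH = 3.92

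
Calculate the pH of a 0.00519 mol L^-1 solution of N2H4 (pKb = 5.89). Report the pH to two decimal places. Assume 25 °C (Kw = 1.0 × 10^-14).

N2H4 + H2O ⇌ N2H5+ + OH-
Kb = 10^(−5.89) = 1.29 × 10^-6
Let x = [OH-] at equilibrium. Kb = x²/(0.00519 − x).
Assume x ≪ 0.00519: x ≈ √(1.29 × 10^-6 × 0.00519) = 8.18 × 10^-5 M
(x/C₀ = 1.6% < 5%, so the approximation holds.)
pOH = −log(8.18 × 10^-5) = 4.09; pH = 14.00 − 4.09 = 9.91

pH = 9.91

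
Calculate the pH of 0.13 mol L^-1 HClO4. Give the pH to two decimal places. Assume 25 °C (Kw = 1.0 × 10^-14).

HClO4 is a strong acid and dissociates completely, so [H+] = 0.13 M.
pH = -log(0.13) = 0.89

pH = 0.89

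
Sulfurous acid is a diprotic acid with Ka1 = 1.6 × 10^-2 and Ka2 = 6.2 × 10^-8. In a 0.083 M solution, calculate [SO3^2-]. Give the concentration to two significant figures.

First ionization gives [H+] ≈ [HSO3-] = 2.93 × 10^-2 M.
Second step: Ka2 = [H+][SO3^2-]/[HSO3-] ≈ [SO3^2-] (since [H+] ≈ [HSO3-]).
So [SO3^2-] ≈ Ka2.

6.2 × 10^-8 M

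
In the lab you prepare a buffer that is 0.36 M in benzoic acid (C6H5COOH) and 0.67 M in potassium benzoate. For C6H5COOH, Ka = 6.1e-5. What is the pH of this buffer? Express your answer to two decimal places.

pKa = −log(6.1 × 10^-5) = 4.215
pH = pKa + log([A⁻]/[HA]) = 4.215 + log(0.67/0.36)
pH = 4.215 + (+0.270) = 4.48

pH = 4.48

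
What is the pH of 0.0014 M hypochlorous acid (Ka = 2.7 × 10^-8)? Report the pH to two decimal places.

pH = 5.21

HOCl ⇌ OCl- + H+
Ka = x²/(0.0014 − x) = 2.7 × 10^-8
Assume x ≪ 0.0014: x ≈ √(2.7 × 10^-8 × 0.0014) = 6.15 × 10^-6 M
(x/C₀ = 0.44% < 5%, so the approximation holds.)
pH = −log[H+] = −log(6.15 × 10^-6) = 5.21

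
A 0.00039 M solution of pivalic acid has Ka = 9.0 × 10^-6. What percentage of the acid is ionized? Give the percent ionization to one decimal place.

14.1%

(CH3)3CCOOH ⇌ (CH3)3CCOO- + H+; let x = [H+] at equilibrium.
Ka = x²/(C₀ − x); solving the quadratic gives x = 5.49 × 10^-5 M.
Fraction ionized = 5.49 × 10^-5 / 0.00039 = 0.1408 → 14.1%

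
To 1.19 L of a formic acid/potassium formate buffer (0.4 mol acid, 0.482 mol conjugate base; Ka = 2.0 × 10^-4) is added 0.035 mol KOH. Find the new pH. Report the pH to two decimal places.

pH = 3.85

After neutralization: n(HCOOH) = 0.365 mol, n(HCOO-) = 0.517 mol.
pKa = −log(2.0 × 10^-4) = 3.699
pH = pKa + log(n_HCOO-/n_HCOOH) = 3.699 + log(0.517/0.365) = 3.699 + (+0.151)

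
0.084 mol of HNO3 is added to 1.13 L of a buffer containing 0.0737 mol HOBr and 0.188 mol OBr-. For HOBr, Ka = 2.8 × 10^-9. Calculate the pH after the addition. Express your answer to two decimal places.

Added H+ converts OBr- to HOBr: HOBr → 0.158 mol, OBr- → 0.104 mol.
pKa = −log(2.8 × 10^-9) = 8.553
Henderson–Hasselbalch with mole ratio 0.104/0.158: pH = 8.553 + (-0.182)

pH = 8.37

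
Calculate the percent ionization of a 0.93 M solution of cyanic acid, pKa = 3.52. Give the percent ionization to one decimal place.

1.8%

HOCN ⇌ OCN- + H+; let x = [H+] at equilibrium.
Ka = 10^(−3.52) = 3.02 × 10^-4
x ≈ √(Ka·C₀) = √(3.02 × 10^-4 × 0.93) = 1.68 × 10^-2 M
Fraction ionized = 1.68 × 10^-2 / 0.93 = 0.0181 → 1.8%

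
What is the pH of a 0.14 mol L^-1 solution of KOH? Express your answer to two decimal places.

KOH is a strong base; [OH-] = 0.14 M.
pOH = -log(0.14) = 0.85
pH = 14.00 - 0.85 = 13.15

pH = 13.15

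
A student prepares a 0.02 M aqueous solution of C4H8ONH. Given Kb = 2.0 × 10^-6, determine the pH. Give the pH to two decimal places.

C4H8ONH + H2O ⇌ C4H8ONH2+ + OH-
Kb = [OH-]²/(0.02 − [OH-]) = 2.0 × 10^-6
Neglecting [OH-] in the denominator: [OH-] = √(2.0 × 10^-6 × 0.02) = 2.00 × 10^-4 M
([OH-]/C₀ = 1% < 5%, so the approximation holds.)
pOH = 3.70, so pH = 14.00 − pOH = 10.30

pH = 10.30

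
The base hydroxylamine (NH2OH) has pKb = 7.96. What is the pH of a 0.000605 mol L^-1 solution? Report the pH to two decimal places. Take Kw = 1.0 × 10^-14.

NH2OH + H2O ⇌ NH3OH+ + OH-
Kb = 10^(−7.96) = 1.10 × 10^-8
From the ICE table, Kb = x²/(0.000605 − x) = 1.10 × 10^-8.
Neglecting x in the denominator: x = √(1.10 × 10^-8 × 0.000605) = 2.58 × 10^-6 M
pOH = 5.59, so pH = 14.00 − pOH = 8.41

pH = 8.41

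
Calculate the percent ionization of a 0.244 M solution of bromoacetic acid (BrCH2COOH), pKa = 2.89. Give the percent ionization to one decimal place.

7.0%

BrCH2COOH ⇌ BrCH2COO- + H+; let x = [H+] at equilibrium.
Ka = 10^(−2.89) = 1.29 × 10^-3
Ka = x²/(C₀ − x); solving the quadratic gives x = 1.71 × 10^-2 M.
% ionization = x/C₀ × 100% = 1.71 × 10^-2/0.244 × 100% = 7.0%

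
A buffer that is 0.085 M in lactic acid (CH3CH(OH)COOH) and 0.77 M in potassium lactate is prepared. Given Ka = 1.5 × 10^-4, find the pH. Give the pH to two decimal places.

pH = 4.78

pKa = −log(1.5 × 10^-4) = 3.824
Henderson–Hasselbalch: pH = pKa + log([CH3CH(OH)COO-]/[CH3CH(OH)COOH]) = 3.824 + log(0.77/0.085)
pH = 3.824 + (+0.957) = 4.78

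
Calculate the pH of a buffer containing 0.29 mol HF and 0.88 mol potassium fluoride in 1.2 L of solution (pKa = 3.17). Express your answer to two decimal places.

Using pH = pKa + log([base]/[acid]) with [base]/[acid] = 0.88/0.29:
pH = 3.17 + (+0.482) = 3.65

pH = 3.65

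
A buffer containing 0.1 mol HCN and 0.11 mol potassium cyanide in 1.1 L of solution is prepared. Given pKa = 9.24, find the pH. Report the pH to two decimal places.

pH = 9.28

pH = pKa + log([A⁻]/[HA]) = 9.24 + log(0.11/0.1)
pH = 9.24 + (+0.041) = 9.28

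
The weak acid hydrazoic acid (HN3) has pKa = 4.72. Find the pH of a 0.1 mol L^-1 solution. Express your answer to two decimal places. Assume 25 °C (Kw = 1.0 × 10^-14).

pH = 2.86

HN3 ⇌ N3- + H+
Ka = 10^(−4.72) = 1.91 × 10^-5
Ka = [H+]²/(0.1 − [H+]) = 1.91 × 10^-5
Assume [H+] ≪ 0.1: [H+] ≈ √(1.91 × 10^-5 × 0.1) = 1.38 × 10^-3 M
([H+]/C₀ = 1.4% < 5%, so the approximation holds.)
pH = −log[H+] = −log(1.38 × 10^-3) = 2.86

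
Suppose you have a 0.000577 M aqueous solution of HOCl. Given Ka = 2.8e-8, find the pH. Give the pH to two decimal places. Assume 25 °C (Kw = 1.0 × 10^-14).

HOCl ⇌ OCl- + H+
Let x = [H+] at equilibrium. Ka = x²/(0.000577 − x).
Neglecting x in the denominator: x = √(2.8 × 10^-8 × 0.000577) = 4.02 × 10^-6 M
Check: 0.7% ionized — well under 5%, approximation valid.
pH = −log(4.02 × 10^-6) = 5.40

pH = 5.40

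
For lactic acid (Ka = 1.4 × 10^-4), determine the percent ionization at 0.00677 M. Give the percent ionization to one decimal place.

13.4%

CH3CH(OH)COOH ⇌ CH3CH(OH)COO- + H+; let x = [H+] at equilibrium.
Solve x² + 0.00014x − 9.48e-07 = 0 → x = 9.06 × 10^-4 M
% ionization = x/C₀ × 100% = 9.06 × 10^-4/0.00677 × 100% = 13.4%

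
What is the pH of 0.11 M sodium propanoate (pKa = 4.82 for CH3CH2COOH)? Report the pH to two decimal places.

pH = 8.93

CH3CH2COO- is the conjugate base of the weak acid CH3CH2COOH.
Ka = 10^(−4.82) = 1.51 × 10^-5
Kb = Kw/Ka = 1.0×10^-14 / 1.51 × 10^-5 = 6.62 × 10^-10
Kb = x²/(0.11 − x) = 6.62 × 10^-10
Assume x ≪ 0.11: x ≈ √(6.62 × 10^-10 × 0.11) = 8.53 × 10^-6 M
(x/C₀ = 0.0078% < 5%, so the approximation holds.)
pOH = −log(8.53 × 10^-6) = 5.07; pH = 14.00 − 5.07 = 8.93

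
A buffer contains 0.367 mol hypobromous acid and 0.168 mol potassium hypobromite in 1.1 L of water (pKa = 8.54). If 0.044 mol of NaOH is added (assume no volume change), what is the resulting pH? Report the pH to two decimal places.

pH = 8.36

OH- converts HOBr to OBr-: HOBr → 0.323 mol, OBr- → 0.212 mol.
Henderson–Hasselbalch with mole ratio 0.212/0.323: pH = 8.54 + (-0.183)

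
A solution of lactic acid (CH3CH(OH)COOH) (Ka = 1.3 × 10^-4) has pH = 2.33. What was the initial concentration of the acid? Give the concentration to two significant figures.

[H+] = 10^(-2.33) = 4.68 × 10^-3 M = x
Ka = x²/(C₀ − x) ⇒ C₀ = x + x²/Ka
C₀ = 4.68 × 10^-3 + (4.68 × 10^-3)²/(1.3 × 10^-4) = 1.73 × 10^-1 M

C₀ = 1.7 × 10^-1 M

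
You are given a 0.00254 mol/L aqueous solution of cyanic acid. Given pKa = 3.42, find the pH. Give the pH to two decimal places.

HOCN ⇌ OCN- + H+
Ka = 10^(−3.42) = 3.80 × 10^-4
Let x = [H+] at equilibrium. Ka = x²/(0.00254 − x).
Here C₀/Ka ≈ 6.68, so the small-x approximation fails. Use the quadratic:
x = [−0.00038 + √(0.00038² + 3.86e-06)]/2 = 8.11 × 10^-4 M
pH = −log(8.11 × 10^-4) = 3.09

pH = 3.09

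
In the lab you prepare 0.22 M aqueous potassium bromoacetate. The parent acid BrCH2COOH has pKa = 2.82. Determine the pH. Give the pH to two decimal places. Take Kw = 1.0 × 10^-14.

BrCH2COO- is the conjugate base of the weak acid BrCH2COOH.
Ka = 10^(−2.82) = 1.51 × 10^-3
Kb = Kw/Ka = 1.0×10^-14 / 1.51 × 10^-3 = 6.62 × 10^-12
From the ICE table, Kb = x²/(0.22 − x) = 6.62 × 10^-12.
Neglecting x in the denominator: x = √(6.62 × 10^-12 × 0.22) = 1.21 × 10^-6 M
Check: 0.00055% ionized — well under 5%, approximation valid.
pOH = −log(1.21 × 10^-6) = 5.92; pH = 14.00 − 5.92 = 8.08

pH = 8.08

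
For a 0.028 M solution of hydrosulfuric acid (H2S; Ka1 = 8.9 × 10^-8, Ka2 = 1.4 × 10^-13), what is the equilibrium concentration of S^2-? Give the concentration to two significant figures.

First ionization gives [H+] ≈ [HS-] = 4.99 × 10^-5 M.
Second step: Ka2 = [H+][S^2-]/[HS-] ≈ [S^2-] (since [H+] ≈ [HS-]).
So [S^2-] ≈ Ka2.

1.4 × 10^-13 M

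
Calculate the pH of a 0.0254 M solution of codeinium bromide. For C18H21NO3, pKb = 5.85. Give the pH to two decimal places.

pH = 4.87

C18H22NO3+ is the conjugate acid of the weak base C18H21NO3.
Kb = 10^(−5.85) = 1.41 × 10^-6
Ka = Kw/Kb = 1.0×10^-14 / 1.41 × 10^-6 = 7.09 × 10^-9
From the ICE table, Ka = x²/(0.0254 − x) = 7.09 × 10^-9.
Neglecting x in the denominator: x = √(7.09 × 10^-9 × 0.0254) = 1.34 × 10^-5 M
pH = −log[H+] = −log(1.34 × 10^-5) = 4.87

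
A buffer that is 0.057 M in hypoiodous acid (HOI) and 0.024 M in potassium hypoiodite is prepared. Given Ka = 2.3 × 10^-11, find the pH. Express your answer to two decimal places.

pH = 10.26

pKa = −log(2.3 × 10^-11) = 10.638
pH = pKa + log([A⁻]/[HA]) = 10.638 + log(0.024/0.057)
pH = 10.638 + (-0.376) = 10.26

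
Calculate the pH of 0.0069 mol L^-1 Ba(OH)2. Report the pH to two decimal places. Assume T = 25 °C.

Ba(OH)2 is a strong base (each formula unit releases 2 OH-); [OH-] = 0.0138 M.
pOH = -log(0.0138) = 1.86
pH = 14.00 - 1.86 = 12.14

pH = 12.14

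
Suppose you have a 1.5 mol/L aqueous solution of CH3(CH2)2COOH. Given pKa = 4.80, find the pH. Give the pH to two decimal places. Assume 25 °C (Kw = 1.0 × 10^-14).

pH = 2.31

CH3(CH2)2COOH ⇌ CH3(CH2)2COO- + H+
Ka = 10^(−4.80) = 1.58 × 10^-5
Let x = [H+] at equilibrium. Ka = x²/(1.5 − x).
Assume x ≪ 1.5: x ≈ √(1.58 × 10^-5 × 1.5) = 4.87 × 10^-3 M
Check: 0.32% ionized — well under 5%, approximation valid.
pH = −log[H+] = −log(4.87 × 10^-3) = 2.31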